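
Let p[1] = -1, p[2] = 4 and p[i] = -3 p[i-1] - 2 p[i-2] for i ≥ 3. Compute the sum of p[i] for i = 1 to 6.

p[3] = -3*4 - 2*(-1) = -10
p[4] = -3*(-10) - 2*4 = 22
p[5] = -3*22 - 2*(-10) = -46
p[6] = -3*(-46) - 2*22 = 94
Sum = (-1) + 4 + (-10) + 22 + (-46) + 94 = 63

63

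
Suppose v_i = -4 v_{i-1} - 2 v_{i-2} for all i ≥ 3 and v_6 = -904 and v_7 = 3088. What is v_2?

Rearranging, v_{i-2} = (v_i + 4 v_{i-1}) / -2.
v_5 = (3088 + 4(-904)) / -2 = -528/-2 = 264
v_4 = (-904 + 4(264)) / -2 = 152/-2 = -76
v_3 = (264 + 4(-76)) / -2 = -40/-2 = 20
v_2 = (-76 + 4(20)) / -2 = 4/-2 = -2

-2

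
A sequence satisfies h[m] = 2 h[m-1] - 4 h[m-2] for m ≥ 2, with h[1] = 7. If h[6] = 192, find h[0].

Let h[0] = y.
h[2] = 14 - 4y
h[3] = -8y
h[4] = -56
h[5] = -112 + 32y
h[6] = 64y
So 64y = 192, giving y = 3.

3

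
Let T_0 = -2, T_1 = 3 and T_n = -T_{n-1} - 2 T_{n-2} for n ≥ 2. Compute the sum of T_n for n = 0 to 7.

-9

T_2 = -3 - 2*(-2) = 1
T_3 = -1 - 2*3 = -7
T_4 = -(-7) - 2*1 = 5
T_5 = -5 - 2*(-7) = 9
T_6 = -9 - 2*5 = -19
T_7 = -(-19) - 2*9 = 1
Sum = (-2) + 3 + 1 + (-7) + 5 + 9 + (-19) + 1 = -9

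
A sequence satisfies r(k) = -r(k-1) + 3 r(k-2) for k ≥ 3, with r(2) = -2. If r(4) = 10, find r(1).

Let r(1) = z.
r(3) = 2 + 3z
r(4) = -8 - 3z
So -8 - 3z = 10, giving z = -6.

-6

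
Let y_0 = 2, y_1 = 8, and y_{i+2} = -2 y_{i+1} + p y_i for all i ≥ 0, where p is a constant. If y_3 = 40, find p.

2

y_2 = -16 + 2p
y_3 = 32 + 4p
So 32 + 4p = 40, giving p = 2.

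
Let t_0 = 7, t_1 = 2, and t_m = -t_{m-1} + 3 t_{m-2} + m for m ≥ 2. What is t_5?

-110

t_2 = -2 + 3*7 + 2 = 21
t_3 = -21 + 3*2 + 3 = -12
t_4 = -(-12) + 3*21 + 4 = 79
t_5 = -79 + 3*(-12) + 5 = -110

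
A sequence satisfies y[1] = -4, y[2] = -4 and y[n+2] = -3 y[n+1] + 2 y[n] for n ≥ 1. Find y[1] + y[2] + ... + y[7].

668

y[3] = -3*(-4) + 2*(-4) = 4
y[4] = -3*4 + 2*(-4) = -20
y[5] = -3*(-20) + 2*4 = 68
y[6] = -3*68 + 2*(-20) = -244
y[7] = -3*(-244) + 2*68 = 868
Sum = (-4) + (-4) + 4 + (-20) + 68 + (-244) + 868 = 668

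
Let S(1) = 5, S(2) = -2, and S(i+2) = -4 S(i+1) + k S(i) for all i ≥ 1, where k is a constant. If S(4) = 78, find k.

-5

S(3) = 8 + 5k
S(4) = -32 - 22k
So -32 - 22k = 78, giving k = -5.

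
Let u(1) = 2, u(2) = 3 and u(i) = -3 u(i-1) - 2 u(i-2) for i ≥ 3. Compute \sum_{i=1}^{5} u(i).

u(3) = -3*3 - 2*2 = -13
u(4) = -3*(-13) - 2*3 = 33
u(5) = -3*33 - 2*(-13) = -73
Sum = 2 + 3 + (-13) + 33 + (-73) = -48

-48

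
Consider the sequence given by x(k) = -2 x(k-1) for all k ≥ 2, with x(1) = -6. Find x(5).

x(2) = -2*(-6) = 12
x(3) = -2*12 = -24
x(4) = -2*(-24) = 48
x(5) = -2*48 = -96

-96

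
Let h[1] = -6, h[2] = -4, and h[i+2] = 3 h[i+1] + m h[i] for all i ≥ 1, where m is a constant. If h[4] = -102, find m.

3

h[3] = -12 - 6m
h[4] = -36 - 22m
So -36 - 22m = -102, giving m = 3.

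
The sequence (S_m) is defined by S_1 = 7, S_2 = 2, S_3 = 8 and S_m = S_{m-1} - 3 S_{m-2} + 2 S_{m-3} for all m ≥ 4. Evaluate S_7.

8

S_4 = 8 - 3*2 + 2*7 = 16
S_5 = 16 - 3*8 + 2*2 = -4
S_6 = (-4) - 3*16 + 2*8 = -36
S_7 = (-36) - 3*(-4) + 2*16 = 8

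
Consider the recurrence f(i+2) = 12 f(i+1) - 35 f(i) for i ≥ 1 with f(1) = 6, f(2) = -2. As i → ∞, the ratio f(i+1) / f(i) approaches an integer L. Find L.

7

The characteristic equation is r^2 - 12r + 35 = 0, which factors as (r - 7)(r - 5) = 0.
So the roots are 7 and 5. Since |7| > |5| and the coefficient of 7^i is non-zero, the ratio tends to 7.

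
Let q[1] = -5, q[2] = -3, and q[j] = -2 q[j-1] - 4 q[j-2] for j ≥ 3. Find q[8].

q[3] = -2*(-3) - 4*(-5) = 26
q[4] = -2*26 - 4*(-3) = -40
q[5] = -2*(-40) - 4*26 = -24
q[6] = -2*(-24) - 4*(-40) = 208
q[7] = -2*208 - 4*(-24) = -320
q[8] = -2*(-320) - 4*208 = -192

-192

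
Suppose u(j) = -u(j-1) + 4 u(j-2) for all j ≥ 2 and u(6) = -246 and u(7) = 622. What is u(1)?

Rearranging, u(j-2) = (u(j) + u(j-1)) / 4.
u(5) = (622 + (-246)) / 4 = 376/4 = 94
u(4) = (-246 + 94) / 4 = -152/4 = -38
u(3) = (94 + (-38)) / 4 = 56/4 = 14
u(2) = (-38 + 14) / 4 = -24/4 = -6
u(1) = (14 + (-6)) / 4 = 8/4 = 2

2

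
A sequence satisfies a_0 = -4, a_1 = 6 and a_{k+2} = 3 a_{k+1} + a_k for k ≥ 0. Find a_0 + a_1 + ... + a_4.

222

a_2 = 3(6) + (-4) = 14
a_3 = 3(14) + 6 = 48
a_4 = 3(48) + 14 = 158
Sum = (-4) + 6 + 14 + 48 + 158 = 222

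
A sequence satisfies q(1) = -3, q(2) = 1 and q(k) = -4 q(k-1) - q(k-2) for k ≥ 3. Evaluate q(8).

571

q(3) = -4(1) - (-3) = -1
q(4) = -4(-1) - 1 = 3
q(5) = -4(3) - (-1) = -11
q(6) = -4(-11) - 3 = 41
q(7) = -4(41) - (-11) = -153
q(8) = -4(-153) - 41 = 571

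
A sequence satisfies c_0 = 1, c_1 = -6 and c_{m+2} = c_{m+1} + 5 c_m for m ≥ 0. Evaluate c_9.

-9811

c_2 = (-6) + 5·1 = -1
c_3 = (-1) + 5·(-6) = -31
c_4 = (-31) + 5·(-1) = -36
c_5 = (-36) + 5·(-31) = -191
c_6 = (-191) + 5·(-36) = -371
c_7 = (-371) + 5·(-191) = -1326
c_8 = (-1326) + 5·(-371) = -3181
c_9 = (-3181) + 5·(-1326) = -9811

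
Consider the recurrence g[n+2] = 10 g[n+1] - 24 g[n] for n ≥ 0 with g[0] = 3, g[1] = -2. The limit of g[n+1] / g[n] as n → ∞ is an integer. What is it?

The characteristic equation is r^2 - 10r + 24 = 0, which factors as (r - 6)(r - 4) = 0.
So the roots are 6 and 4. Since |6| > |4| and the coefficient of 6^n is non-zero, the ratio tends to 6.

6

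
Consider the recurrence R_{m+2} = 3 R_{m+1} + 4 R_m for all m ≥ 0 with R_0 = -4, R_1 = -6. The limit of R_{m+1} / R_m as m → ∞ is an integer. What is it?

4

The characteristic equation is r^2 - 3r - 4 = 0, which factors as (r - 4)(r + 1) = 0.
So the roots are 4 and -1. Since |4| > |-1| and the coefficient of 4^m is non-zero, the ratio tends to 4.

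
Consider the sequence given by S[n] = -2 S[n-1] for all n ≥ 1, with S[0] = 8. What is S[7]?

S[1] = -2*8 = -16
S[2] = -2*(-16) = 32
S[3] = -2*32 = -64
S[4] = -2*(-64) = 128
S[5] = -2*128 = -256
S[6] = -2*(-256) = 512
S[7] = -2*512 = -1024

-1024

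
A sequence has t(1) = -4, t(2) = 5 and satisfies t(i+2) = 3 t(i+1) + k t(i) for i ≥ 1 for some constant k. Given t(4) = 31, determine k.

2

t(3) = 15 - 4k
t(4) = 45 - 7k
So 45 - 7k = 31, giving k = 2.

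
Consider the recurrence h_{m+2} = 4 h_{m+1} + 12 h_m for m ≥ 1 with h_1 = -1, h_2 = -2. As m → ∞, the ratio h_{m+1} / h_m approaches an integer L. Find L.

The characteristic equation is r^2 - 4r - 12 = 0, which factors as (r - 6)(r + 2) = 0.
So the roots are 6 and -2. Since |6| > |-2| and the coefficient of 6^m is non-zero, the ratio tends to 6.

6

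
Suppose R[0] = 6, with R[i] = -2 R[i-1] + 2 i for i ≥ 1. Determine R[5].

-174

R[1] = -2(6) + 2 = -10
R[2] = -2(-10) + 4 = 24
R[3] = -2(24) + 6 = -42
R[4] = -2(-42) + 8 = 92
R[5] = -2(92) + 10 = -174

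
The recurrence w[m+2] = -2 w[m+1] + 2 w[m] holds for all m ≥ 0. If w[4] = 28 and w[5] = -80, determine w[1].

-4

Rearranging, w[m-2] = (w[m] + 2 w[m-1]) / 2.
w[3] = (-80 + 2*28) / 2 = -24/2 = -12
w[2] = (28 + 2*(-12)) / 2 = 4/2 = 2
w[1] = (-12 + 2*2) / 2 = -8/2 = -4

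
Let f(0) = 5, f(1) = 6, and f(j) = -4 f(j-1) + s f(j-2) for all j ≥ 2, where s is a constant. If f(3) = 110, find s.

f(2) = -24 + 5s
f(3) = 96 - 14s
So 96 - 14s = 110, giving s = -1.

-1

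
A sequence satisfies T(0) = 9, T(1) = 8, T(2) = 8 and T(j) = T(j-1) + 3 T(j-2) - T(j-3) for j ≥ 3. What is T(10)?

T(3) = 8 + 3(8) - 9 = 23
T(4) = 23 + 3(8) - 8 = 39
T(5) = 39 + 3(23) - 8 = 100
T(6) = 100 + 3(39) - 23 = 194
T(7) = 194 + 3(100) - 39 = 455
T(8) = 455 + 3(194) - 100 = 937
T(9) = 937 + 3(455) - 194 = 2108
T(10) = 2108 + 3(937) - 455 = 4464

4464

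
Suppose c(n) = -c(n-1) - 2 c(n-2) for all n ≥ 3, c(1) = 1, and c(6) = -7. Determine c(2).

Let c(2) = x.
c(3) = -2 - x
c(4) = 2 - x
c(5) = 2 + 3x
c(6) = -6 - x
So -6 - x = -7, giving x = 1.

1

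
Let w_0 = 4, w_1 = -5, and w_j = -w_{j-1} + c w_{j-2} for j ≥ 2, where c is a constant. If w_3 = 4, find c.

-1

w_2 = 5 + 4c
w_3 = -5 - 9c
So -5 - 9c = 4, giving c = -1.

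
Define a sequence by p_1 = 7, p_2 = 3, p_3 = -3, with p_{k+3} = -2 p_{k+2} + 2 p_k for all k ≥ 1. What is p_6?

p_4 = -2*(-3) + 2*7 = 20
p_5 = -2*20 + 2*3 = -34
p_6 = -2*(-34) + 2*(-3) = 62

62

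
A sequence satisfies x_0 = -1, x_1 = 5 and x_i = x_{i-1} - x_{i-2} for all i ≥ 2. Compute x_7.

x_2 = 5 - (-1) = 6
x_3 = 6 - 5 = 1
x_4 = 1 - 6 = -5
x_5 = (-5) - 1 = -6
x_6 = (-6) - (-5) = -1
x_7 = (-1) - (-6) = 5

5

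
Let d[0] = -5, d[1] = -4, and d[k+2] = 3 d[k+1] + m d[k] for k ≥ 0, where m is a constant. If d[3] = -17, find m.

d[2] = -12 - 5m
d[3] = -36 - 19m
So -36 - 19m = -17, giving m = -1.

-1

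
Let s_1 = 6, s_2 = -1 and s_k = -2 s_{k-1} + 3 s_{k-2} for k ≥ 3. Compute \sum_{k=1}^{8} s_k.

s_3 = -2·(-1) + 3·6 = 20
s_4 = -2·20 + 3·(-1) = -43
s_5 = -2·(-43) + 3·20 = 146
s_6 = -2·146 + 3·(-43) = -421
s_7 = -2·(-421) + 3·146 = 1280
s_8 = -2·1280 + 3·(-421) = -3823
Sum = 6 + (-1) + 20 + (-43) + 146 + (-421) + 1280 + (-3823) = -2836

-2836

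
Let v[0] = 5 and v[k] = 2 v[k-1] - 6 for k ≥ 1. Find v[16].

The fixed point is -6/(1 - 2) = 6, so v[k] - 6 = 2(v[k-1] - 6).
Hence v[k] = -1·2^k + 6.
v[16] = -1·2^{16} + 6 = -1·65536 + 6 = -65530.

-65530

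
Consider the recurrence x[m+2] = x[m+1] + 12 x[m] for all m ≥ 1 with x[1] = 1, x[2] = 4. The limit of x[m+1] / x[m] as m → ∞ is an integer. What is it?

4

The characteristic equation is r^2 - r - 12 = 0, which factors as (r - 4)(r + 3) = 0.
So the roots are 4 and -3. Since |4| > |-3| and the coefficient of 4^m is non-zero, the ratio tends to 4.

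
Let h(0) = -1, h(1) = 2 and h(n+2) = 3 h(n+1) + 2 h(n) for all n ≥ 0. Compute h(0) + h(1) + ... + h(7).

h(2) = 3(2) + 2(-1) = 4
h(3) = 3(4) + 2(2) = 16
h(4) = 3(16) + 2(4) = 56
h(5) = 3(56) + 2(16) = 200
h(6) = 3(200) + 2(56) = 712
h(7) = 3(712) + 2(200) = 2536
Sum = (-1) + 2 + 4 + 16 + 56 + 200 + 712 + 2536 = 3525

3525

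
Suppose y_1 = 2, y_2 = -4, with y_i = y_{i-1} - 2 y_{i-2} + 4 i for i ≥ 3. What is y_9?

y_3 = (-4) - 2(2) + 12 = 4
y_4 = 4 - 2(-4) + 16 = 28
y_5 = 28 - 2(4) + 20 = 40
y_6 = 40 - 2(28) + 24 = 8
y_7 = 8 - 2(40) + 28 = -44
y_8 = (-44) - 2(8) + 32 = -28
y_9 = (-28) - 2(-44) + 36 = 96

96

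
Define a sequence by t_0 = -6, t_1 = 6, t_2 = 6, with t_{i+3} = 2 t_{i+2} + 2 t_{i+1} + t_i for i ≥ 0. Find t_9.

t_3 = 2*6 + 2*6 + (-6) = 18
t_4 = 2*18 + 2*6 + 6 = 54
t_5 = 2*54 + 2*18 + 6 = 150
t_6 = 2*150 + 2*54 + 18 = 426
t_7 = 2*426 + 2*150 + 54 = 1206
t_8 = 2*1206 + 2*426 + 150 = 3414
t_9 = 2*3414 + 2*1206 + 426 = 9666

9666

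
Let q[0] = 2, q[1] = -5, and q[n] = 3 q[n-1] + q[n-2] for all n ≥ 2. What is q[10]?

q[2] = 3·(-5) + 2 = -13
q[3] = 3·(-13) + (-5) = -44
q[4] = 3·(-44) + (-13) = -145
q[5] = 3·(-145) + (-44) = -479
q[6] = 3·(-479) + (-145) = -1582
q[7] = 3·(-1582) + (-479) = -5225
q[8] = 3·(-5225) + (-1582) = -17257
q[9] = 3·(-17257) + (-5225) = -56996
q[10] = 3·(-56996) + (-17257) = -188245

-188245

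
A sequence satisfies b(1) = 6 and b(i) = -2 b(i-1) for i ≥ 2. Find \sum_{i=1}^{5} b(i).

b(2) = -2*6 = -12
b(3) = -2*(-12) = 24
b(4) = -2*24 = -48
b(5) = -2*(-48) = 96
Sum = 6 + (-12) + 24 + (-48) + 96 = 66

66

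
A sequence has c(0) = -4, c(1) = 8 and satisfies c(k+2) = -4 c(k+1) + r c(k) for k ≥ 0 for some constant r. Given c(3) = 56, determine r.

c(2) = -32 - 4r
c(3) = 128 + 24r
So 128 + 24r = 56, giving r = -3.

-3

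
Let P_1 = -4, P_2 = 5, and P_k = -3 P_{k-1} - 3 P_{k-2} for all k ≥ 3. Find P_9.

81

P_3 = -3(5) - 3(-4) = -3
P_4 = -3(-3) - 3(5) = -6
P_5 = -3(-6) - 3(-3) = 27
P_6 = -3(27) - 3(-6) = -63
P_7 = -3(-63) - 3(27) = 108
P_8 = -3(108) - 3(-63) = -135
P_9 = -3(-135) - 3(108) = 81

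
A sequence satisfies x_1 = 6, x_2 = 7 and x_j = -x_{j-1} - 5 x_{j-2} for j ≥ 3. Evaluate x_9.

x_3 = -7 - 5*6 = -37
x_4 = -(-37) - 5*7 = 2
x_5 = -2 - 5*(-37) = 183
x_6 = -183 - 5*2 = -193
x_7 = -(-193) - 5*183 = -722
x_8 = -(-722) - 5*(-193) = 1687
x_9 = -1687 - 5*(-722) = 1923

1923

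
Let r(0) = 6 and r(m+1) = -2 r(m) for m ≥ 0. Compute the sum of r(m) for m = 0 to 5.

-126

r(1) = -2(6) = -12
r(2) = -2(-12) = 24
r(3) = -2(24) = -48
r(4) = -2(-48) = 96
r(5) = -2(96) = -192
Sum = 6 + (-12) + 24 + (-48) + 96 + (-192) = -126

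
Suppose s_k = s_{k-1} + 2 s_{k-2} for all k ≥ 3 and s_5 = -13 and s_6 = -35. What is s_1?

2

Rearranging, s_{k-2} = (s_k - s_{k-1}) / 2.
s_4 = (-35 - (-13)) / 2 = -22/2 = -11
s_3 = (-13 - (-11)) / 2 = -2/2 = -1
s_2 = (-11 - (-1)) / 2 = -10/2 = -5
s_1 = (-1 - (-5)) / 2 = 4/2 = 2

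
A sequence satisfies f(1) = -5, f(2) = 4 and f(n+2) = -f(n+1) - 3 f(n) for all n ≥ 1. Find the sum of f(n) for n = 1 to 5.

f(3) = -4 - 3*(-5) = 11
f(4) = -11 - 3*4 = -23
f(5) = -(-23) - 3*11 = -10
Sum = (-5) + 4 + 11 + (-23) + (-10) = -23

-23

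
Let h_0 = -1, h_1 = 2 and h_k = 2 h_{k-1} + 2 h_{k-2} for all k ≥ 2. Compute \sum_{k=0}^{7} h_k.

h_2 = 2·2 + 2·(-1) = 2
h_3 = 2·2 + 2·2 = 8
h_4 = 2·8 + 2·2 = 20
h_5 = 2·20 + 2·8 = 56
h_6 = 2·56 + 2·20 = 152
h_7 = 2·152 + 2·56 = 416
Sum = (-1) + 2 + 2 + 8 + 20 + 56 + 152 + 416 = 655

655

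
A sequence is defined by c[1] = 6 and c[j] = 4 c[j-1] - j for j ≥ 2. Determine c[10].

c[2] = 4*6 - 2 = 22
c[3] = 4*22 - 3 = 85
c[4] = 4*85 - 4 = 336
c[5] = 4*336 - 5 = 1339
c[6] = 4*1339 - 6 = 5350
c[7] = 4*5350 - 7 = 21393
c[8] = 4*21393 - 8 = 85564
c[9] = 4*85564 - 9 = 342247
c[10] = 4*342247 - 10 = 1368978

1368978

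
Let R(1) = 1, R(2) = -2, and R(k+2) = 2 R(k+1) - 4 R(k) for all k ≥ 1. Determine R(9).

-512

R(3) = 2·(-2) - 4·1 = -8
R(4) = 2·(-8) - 4·(-2) = -8
R(5) = 2·(-8) - 4·(-8) = 16
R(6) = 2·16 - 4·(-8) = 64
R(7) = 2·64 - 4·16 = 64
R(8) = 2·64 - 4·64 = -128
R(9) = 2·(-128) - 4·64 = -512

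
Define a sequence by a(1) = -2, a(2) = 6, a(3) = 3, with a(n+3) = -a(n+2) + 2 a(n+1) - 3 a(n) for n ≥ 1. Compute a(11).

a(4) = -3 + 2*6 - 3*(-2) = 15
a(5) = -15 + 2*3 - 3*6 = -27
a(6) = -(-27) + 2*15 - 3*3 = 48
a(7) = -48 + 2*(-27) - 3*15 = -147
a(8) = -(-147) + 2*48 - 3*(-27) = 324
a(9) = -324 + 2*(-147) - 3*48 = -762
a(10) = -(-762) + 2*324 - 3*(-147) = 1851
a(11) = -1851 + 2*(-762) - 3*324 = -4347

-4347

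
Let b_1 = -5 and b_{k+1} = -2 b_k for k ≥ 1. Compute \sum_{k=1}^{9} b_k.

b_2 = -2(-5) = 10
b_3 = -2(10) = -20
b_4 = -2(-20) = 40
b_5 = -2(40) = -80
b_6 = -2(-80) = 160
b_7 = -2(160) = -320
b_8 = -2(-320) = 640
b_9 = -2(640) = -1280
Sum = (-5) + 10 + (-20) + 40 + (-80) + 160 + (-320) + 640 + (-1280) = -855

-855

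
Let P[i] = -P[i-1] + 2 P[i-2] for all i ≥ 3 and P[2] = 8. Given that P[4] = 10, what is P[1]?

Let P[1] = z.
P[3] = -8 + 2z
P[4] = 24 - 2z
So 24 - 2z = 10, giving z = 7.

7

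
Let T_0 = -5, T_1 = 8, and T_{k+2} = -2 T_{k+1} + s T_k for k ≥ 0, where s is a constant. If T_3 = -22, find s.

-3

T_2 = -16 - 5s
T_3 = 32 + 18s
So 32 + 18s = -22, giving s = -3.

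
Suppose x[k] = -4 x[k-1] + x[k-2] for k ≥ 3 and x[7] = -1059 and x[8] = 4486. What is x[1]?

Rearranging, x[k-2] = x[k] + 4 x[k-1].
x[6] = 4486 + 4·(-1059) = 250
x[5] = -1059 + 4·250 = -59
x[4] = 250 + 4·(-59) = 14
x[3] = -59 + 4·14 = -3
x[2] = 14 + 4·(-3) = 2
x[1] = -3 + 4·2 = 5

5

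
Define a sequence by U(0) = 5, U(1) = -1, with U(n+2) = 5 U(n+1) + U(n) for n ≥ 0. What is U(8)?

-3640

U(2) = 5(-1) + 5 = 0
U(3) = 5(0) + (-1) = -1
U(4) = 5(-1) + 0 = -5
U(5) = 5(-5) + (-1) = -26
U(6) = 5(-26) + (-5) = -135
U(7) = 5(-135) + (-26) = -701
U(8) = 5(-701) + (-135) = -3640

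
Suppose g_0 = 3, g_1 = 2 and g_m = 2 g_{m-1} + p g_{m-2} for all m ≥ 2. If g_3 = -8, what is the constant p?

-2

g_2 = 4 + 3p
g_3 = 8 + 8p
So 8 + 8p = -8, giving p = -2.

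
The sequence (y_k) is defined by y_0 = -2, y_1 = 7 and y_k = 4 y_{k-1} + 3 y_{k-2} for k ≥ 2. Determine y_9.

y_2 = 4*7 + 3*(-2) = 22
y_3 = 4*22 + 3*7 = 109
y_4 = 4*109 + 3*22 = 502
y_5 = 4*502 + 3*109 = 2335
y_6 = 4*2335 + 3*502 = 10846
y_7 = 4*10846 + 3*2335 = 50389
y_8 = 4*50389 + 3*10846 = 234094
y_9 = 4*234094 + 3*50389 = 1087543

1087543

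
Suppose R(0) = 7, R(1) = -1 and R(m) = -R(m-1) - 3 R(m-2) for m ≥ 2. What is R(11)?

398

R(2) = -(-1) - 3(7) = -20
R(3) = -(-20) - 3(-1) = 23
R(4) = -23 - 3(-20) = 37
R(5) = -37 - 3(23) = -106
R(6) = -(-106) - 3(37) = -5
R(7) = -(-5) - 3(-106) = 323
R(8) = -323 - 3(-5) = -308
R(9) = -(-308) - 3(323) = -661
R(10) = -(-661) - 3(-308) = 1585
R(11) = -1585 - 3(-661) = 398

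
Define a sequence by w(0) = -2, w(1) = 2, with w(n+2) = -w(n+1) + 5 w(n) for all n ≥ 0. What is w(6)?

w(2) = -2 + 5(-2) = -12
w(3) = -(-12) + 5(2) = 22
w(4) = -22 + 5(-12) = -82
w(5) = -(-82) + 5(22) = 192
w(6) = -192 + 5(-82) = -602

-602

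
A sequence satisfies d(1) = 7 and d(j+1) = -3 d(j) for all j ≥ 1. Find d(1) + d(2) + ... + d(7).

d(2) = -3·7 = -21
d(3) = -3·(-21) = 63
d(4) = -3·63 = -189
d(5) = -3·(-189) = 567
d(6) = -3·567 = -1701
d(7) = -3·(-1701) = 5103
Sum = 7 + (-21) + 63 + (-189) + 567 + (-1701) + 5103 = 3829

3829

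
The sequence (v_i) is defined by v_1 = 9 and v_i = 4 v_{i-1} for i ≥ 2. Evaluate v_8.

147456

v_2 = 4·9 = 36
v_3 = 4·36 = 144
v_4 = 4·144 = 576
v_5 = 4·576 = 2304
v_6 = 4·2304 = 9216
v_7 = 4·9216 = 36864
v_8 = 4·36864 = 147456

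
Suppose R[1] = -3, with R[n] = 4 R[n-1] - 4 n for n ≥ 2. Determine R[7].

-25020

R[2] = 4·(-3) - 8 = -20
R[3] = 4·(-20) - 12 = -92
R[4] = 4·(-92) - 16 = -384
R[5] = 4·(-384) - 20 = -1556
R[6] = 4·(-1556) - 24 = -6248
R[7] = 4·(-6248) - 28 = -25020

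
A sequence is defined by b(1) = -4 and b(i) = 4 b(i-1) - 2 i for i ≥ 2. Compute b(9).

-364082

b(2) = 4·(-4) - 4 = -20
b(3) = 4·(-20) - 6 = -86
b(4) = 4·(-86) - 8 = -352
b(5) = 4·(-352) - 10 = -1418
b(6) = 4·(-1418) - 12 = -5684
b(7) = 4·(-5684) - 14 = -22750
b(8) = 4·(-22750) - 16 = -91016
b(9) = 4·(-91016) - 18 = -364082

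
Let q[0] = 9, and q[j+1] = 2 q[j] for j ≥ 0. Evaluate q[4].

144

q[1] = 2*9 = 18
q[2] = 2*18 = 36
q[3] = 2*36 = 72
q[4] = 2*72 = 144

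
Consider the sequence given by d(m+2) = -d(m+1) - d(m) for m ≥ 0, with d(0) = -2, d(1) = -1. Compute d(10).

d(2) = -(-1) - (-2) = 3
d(3) = -3 - (-1) = -2
d(4) = -(-2) - 3 = -1
d(5) = -(-1) - (-2) = 3
d(6) = -3 - (-1) = -2
d(7) = -(-2) - 3 = -1
d(8) = -(-1) - (-2) = 3
d(9) = -3 - (-1) = -2
d(10) = -(-2) - 3 = -1

-1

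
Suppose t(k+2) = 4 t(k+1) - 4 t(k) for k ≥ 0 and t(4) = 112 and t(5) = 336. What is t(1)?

-7

Rearranging, t(k-2) = (t(k) - 4 t(k-1)) / -4.
t(3) = (336 - 4·112) / -4 = -112/-4 = 28
t(2) = (112 - 4·28) / -4 = 0/-4 = 0
t(1) = (28 - 4·0) / -4 = 28/-4 = -7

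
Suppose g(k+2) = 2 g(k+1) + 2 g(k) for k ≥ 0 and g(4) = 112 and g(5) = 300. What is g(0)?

8

Rearranging, g(k-2) = (g(k) - 2 g(k-1)) / 2.
g(3) = (300 - 2·112) / 2 = 76/2 = 38
g(2) = (112 - 2·38) / 2 = 36/2 = 18
g(1) = (38 - 2·18) / 2 = 2/2 = 1
g(0) = (18 - 2·1) / 2 = 16/2 = 8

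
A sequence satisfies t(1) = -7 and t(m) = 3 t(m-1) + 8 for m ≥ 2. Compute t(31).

-617673396283951

The fixed point is 8/(1 - 3) = -4, so t(m) + 4 = 3(t(m-1) + 4).
Hence t(m) = -3·3^{m-1} - 4.
t(31) = -3·3^{30} - 4 = -3·205891132094649 - 4 = -617673396283951.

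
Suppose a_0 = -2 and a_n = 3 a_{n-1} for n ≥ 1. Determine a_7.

-4374

a_1 = 3(-2) = -6
a_2 = 3(-6) = -18
a_3 = 3(-18) = -54
a_4 = 3(-54) = -162
a_5 = 3(-162) = -486
a_6 = 3(-486) = -1458
a_7 = 3(-1458) = -4374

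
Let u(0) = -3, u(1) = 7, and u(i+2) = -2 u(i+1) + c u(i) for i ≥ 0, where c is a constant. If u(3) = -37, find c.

-5

u(2) = -14 - 3c
u(3) = 28 + 13c
So 28 + 13c = -37, giving c = -5.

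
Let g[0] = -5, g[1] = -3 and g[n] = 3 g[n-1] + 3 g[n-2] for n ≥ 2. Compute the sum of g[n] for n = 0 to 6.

-6125

g[2] = 3(-3) + 3(-5) = -24
g[3] = 3(-24) + 3(-3) = -81
g[4] = 3(-81) + 3(-24) = -315
g[5] = 3(-315) + 3(-81) = -1188
g[6] = 3(-1188) + 3(-315) = -4509
Sum = (-5) + (-3) + (-24) + (-81) + (-315) + (-1188) + (-4509) = -6125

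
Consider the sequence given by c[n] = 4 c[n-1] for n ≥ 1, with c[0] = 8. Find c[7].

c[1] = 4*8 = 32
c[2] = 4*32 = 128
c[3] = 4*128 = 512
c[4] = 4*512 = 2048
c[5] = 4*2048 = 8192
c[6] = 4*8192 = 32768
c[7] = 4*32768 = 131072

131072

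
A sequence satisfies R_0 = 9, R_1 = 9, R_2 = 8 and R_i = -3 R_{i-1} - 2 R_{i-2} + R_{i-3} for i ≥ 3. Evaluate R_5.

R_3 = -3(8) - 2(9) + 9 = -33
R_4 = -3(-33) - 2(8) + 9 = 92
R_5 = -3(92) - 2(-33) + 8 = -202

-202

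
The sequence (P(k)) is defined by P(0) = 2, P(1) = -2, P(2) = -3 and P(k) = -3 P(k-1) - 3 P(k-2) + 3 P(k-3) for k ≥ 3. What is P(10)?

P(3) = -3·(-3) - 3·(-2) + 3·2 = 21
P(4) = -3·21 - 3·(-3) + 3·(-2) = -60
P(5) = -3·(-60) - 3·21 + 3·(-3) = 108
P(6) = -3·108 - 3·(-60) + 3·21 = -81
P(7) = -3·(-81) - 3·108 + 3·(-60) = -261
P(8) = -3·(-261) - 3·(-81) + 3·108 = 1350
P(9) = -3·1350 - 3·(-261) + 3·(-81) = -3510
P(10) = -3·(-3510) - 3·1350 + 3·(-261) = 5697

5697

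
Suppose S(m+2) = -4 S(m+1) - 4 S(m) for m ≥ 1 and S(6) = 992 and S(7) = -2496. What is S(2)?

Rearranging, S(m-2) = (S(m) + 4 S(m-1)) / -4.
S(5) = (-2496 + 4·992) / -4 = 1472/-4 = -368
S(4) = (992 + 4·(-368)) / -4 = -480/-4 = 120
S(3) = (-368 + 4·120) / -4 = 112/-4 = -28
S(2) = (120 + 4·(-28)) / -4 = 8/-4 = -2

-2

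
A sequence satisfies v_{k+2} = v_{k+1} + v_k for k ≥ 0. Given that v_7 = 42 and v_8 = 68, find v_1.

2

Rearranging, v_{k-2} = v_k - v_{k-1}.
v_6 = 68 - 42 = 26
v_5 = 42 - 26 = 16
v_4 = 26 - 16 = 10
v_3 = 16 - 10 = 6
v_2 = 10 - 6 = 4
v_1 = 6 - 4 = 2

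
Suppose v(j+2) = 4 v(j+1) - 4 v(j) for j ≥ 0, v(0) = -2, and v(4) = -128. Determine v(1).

-7

Let v(1) = y.
v(2) = 8 + 4y
v(3) = 32 + 12y
v(4) = 96 + 32y
So 96 + 32y = -128, giving y = -7.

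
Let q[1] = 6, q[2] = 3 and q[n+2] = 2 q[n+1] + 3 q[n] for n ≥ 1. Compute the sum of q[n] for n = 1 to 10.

66429

q[3] = 2(3) + 3(6) = 24
q[4] = 2(24) + 3(3) = 57
q[5] = 2(57) + 3(24) = 186
q[6] = 2(186) + 3(57) = 543
q[7] = 2(543) + 3(186) = 1644
q[8] = 2(1644) + 3(543) = 4917
q[9] = 2(4917) + 3(1644) = 14766
q[10] = 2(14766) + 3(4917) = 44283
Sum = 6 + 3 + 24 + 57 + 186 + 543 + 1644 + 4917 + 14766 + 44283 = 66429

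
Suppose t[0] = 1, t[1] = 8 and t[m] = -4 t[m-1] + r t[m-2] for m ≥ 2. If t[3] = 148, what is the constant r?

5

t[2] = -32 + r
t[3] = 128 + 4r
So 128 + 4r = 148, giving r = 5.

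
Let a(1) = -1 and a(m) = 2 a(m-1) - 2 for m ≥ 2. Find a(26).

The fixed point is -2/(1 - 2) = 2, so a(m) - 2 = 2(a(m-1) - 2).
Hence a(m) = -3·2^{m-1} + 2.
a(26) = -3·2^{25} + 2 = -3·33554432 + 2 = -100663294.

-100663294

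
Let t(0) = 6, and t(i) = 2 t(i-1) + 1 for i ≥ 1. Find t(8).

t(1) = 2*6 + 1 = 13
t(2) = 2*13 + 1 = 27
t(3) = 2*27 + 1 = 55
t(4) = 2*55 + 1 = 111
t(5) = 2*111 + 1 = 223
t(6) = 2*223 + 1 = 447
t(7) = 2*447 + 1 = 895
t(8) = 2*895 + 1 = 1791

1791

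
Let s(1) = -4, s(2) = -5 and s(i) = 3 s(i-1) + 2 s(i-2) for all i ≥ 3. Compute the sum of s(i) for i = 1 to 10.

-225309

s(3) = 3*(-5) + 2*(-4) = -23
s(4) = 3*(-23) + 2*(-5) = -79
s(5) = 3*(-79) + 2*(-23) = -283
s(6) = 3*(-283) + 2*(-79) = -1007
s(7) = 3*(-1007) + 2*(-283) = -3587
s(8) = 3*(-3587) + 2*(-1007) = -12775
s(9) = 3*(-12775) + 2*(-3587) = -45499
s(10) = 3*(-45499) + 2*(-12775) = -162047
Sum = (-4) + (-5) + (-23) + (-79) + (-283) + (-1007) + (-3587) + (-12775) + (-45499) + (-162047) = -225309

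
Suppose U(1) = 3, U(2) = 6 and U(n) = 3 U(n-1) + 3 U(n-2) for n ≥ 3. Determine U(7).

U(3) = 3(6) + 3(3) = 27
U(4) = 3(27) + 3(6) = 99
U(5) = 3(99) + 3(27) = 378
U(6) = 3(378) + 3(99) = 1431
U(7) = 3(1431) + 3(378) = 5427

5427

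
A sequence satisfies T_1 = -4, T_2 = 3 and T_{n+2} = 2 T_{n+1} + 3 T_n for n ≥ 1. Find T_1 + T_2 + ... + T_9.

T_3 = 2(3) + 3(-4) = -6
T_4 = 2(-6) + 3(3) = -3
T_5 = 2(-3) + 3(-6) = -24
T_6 = 2(-24) + 3(-3) = -57
T_7 = 2(-57) + 3(-24) = -186
T_8 = 2(-186) + 3(-57) = -543
T_9 = 2(-543) + 3(-186) = -1644
Sum = (-4) + 3 + (-6) + (-3) + (-24) + (-57) + (-186) + (-543) + (-1644) = -2464

-2464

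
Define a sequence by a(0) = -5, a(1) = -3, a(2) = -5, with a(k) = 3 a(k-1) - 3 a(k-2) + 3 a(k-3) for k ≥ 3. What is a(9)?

-3051

a(3) = 3(-5) - 3(-3) + 3(-5) = -21
a(4) = 3(-21) - 3(-5) + 3(-3) = -57
a(5) = 3(-57) - 3(-21) + 3(-5) = -123
a(6) = 3(-123) - 3(-57) + 3(-21) = -261
a(7) = 3(-261) - 3(-123) + 3(-57) = -585
a(8) = 3(-585) - 3(-261) + 3(-123) = -1341
a(9) = 3(-1341) - 3(-585) + 3(-261) = -3051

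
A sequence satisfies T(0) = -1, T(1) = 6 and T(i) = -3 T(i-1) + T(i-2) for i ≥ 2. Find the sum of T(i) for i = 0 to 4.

-159

T(2) = -3*6 + (-1) = -19
T(3) = -3*(-19) + 6 = 63
T(4) = -3*63 + (-19) = -208
Sum = (-1) + 6 + (-19) + 63 + (-208) = -159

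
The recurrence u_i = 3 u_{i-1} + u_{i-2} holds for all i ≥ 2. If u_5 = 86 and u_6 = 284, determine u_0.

-4

Rearranging, u_{i-2} = u_i - 3 u_{i-1}.
u_4 = 284 - 3(86) = 26
u_3 = 86 - 3(26) = 8
u_2 = 26 - 3(8) = 2
u_1 = 8 - 3(2) = 2
u_0 = 2 - 3(2) = -4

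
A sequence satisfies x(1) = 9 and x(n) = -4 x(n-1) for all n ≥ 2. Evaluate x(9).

589824

x(2) = -4*9 = -36
x(3) = -4*(-36) = 144
x(4) = -4*144 = -576
x(5) = -4*(-576) = 2304
x(6) = -4*2304 = -9216
x(7) = -4*(-9216) = 36864
x(8) = -4*36864 = -147456
x(9) = -4*(-147456) = 589824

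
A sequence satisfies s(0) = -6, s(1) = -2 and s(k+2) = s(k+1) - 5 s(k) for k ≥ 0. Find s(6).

218

s(2) = (-2) - 5·(-6) = 28
s(3) = 28 - 5·(-2) = 38
s(4) = 38 - 5·28 = -102
s(5) = (-102) - 5·38 = -292
s(6) = (-292) - 5·(-102) = 218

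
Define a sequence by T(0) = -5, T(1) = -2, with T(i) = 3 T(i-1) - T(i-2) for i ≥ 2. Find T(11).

T(2) = 3*(-2) - (-5) = -1
T(3) = 3*(-1) - (-2) = -1
T(4) = 3*(-1) - (-1) = -2
T(5) = 3*(-2) - (-1) = -5
T(6) = 3*(-5) - (-2) = -13
T(7) = 3*(-13) - (-5) = -34
T(8) = 3*(-34) - (-13) = -89
T(9) = 3*(-89) - (-34) = -233
T(10) = 3*(-233) - (-89) = -610
T(11) = 3*(-610) - (-233) = -1597

-1597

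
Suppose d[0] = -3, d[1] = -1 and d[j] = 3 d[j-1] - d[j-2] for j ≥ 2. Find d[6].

21

d[2] = 3(-1) - (-3) = 0
d[3] = 3(0) - (-1) = 1
d[4] = 3(1) - 0 = 3
d[5] = 3(3) - 1 = 8
d[6] = 3(8) - 3 = 21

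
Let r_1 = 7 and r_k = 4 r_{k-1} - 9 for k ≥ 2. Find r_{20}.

1099511627779

The fixed point is -9/(1 - 4) = 3, so r_k - 3 = 4(r_{k-1} - 3).
Hence r_k = 4·4^{k-1} + 3.
r_{20} = 4·4^{19} + 3 = 4·274877906944 + 3 = 1099511627779.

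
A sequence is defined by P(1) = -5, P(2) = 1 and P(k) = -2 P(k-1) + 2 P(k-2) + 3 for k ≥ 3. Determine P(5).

P(3) = -2*1 + 2*(-5) + 3 = -9
P(4) = -2*(-9) + 2*1 + 3 = 23
P(5) = -2*23 + 2*(-9) + 3 = -61

-61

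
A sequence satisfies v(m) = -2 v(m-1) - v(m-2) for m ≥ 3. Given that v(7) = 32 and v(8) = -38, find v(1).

-4

Rearranging, v(m-2) = -(v(m) + 2 v(m-1)).
v(6) = -(-38 + 2·32) = -26
v(5) = -(32 + 2·(-26)) = 20
v(4) = -(-26 + 2·20) = -14
v(3) = -(20 + 2·(-14)) = 8
v(2) = -(-14 + 2·8) = -2
v(1) = -(8 + 2·(-2)) = -4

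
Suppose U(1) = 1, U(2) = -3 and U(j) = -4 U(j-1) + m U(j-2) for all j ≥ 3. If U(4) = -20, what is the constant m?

U(3) = 12 + m
U(4) = -48 - 7m
So -48 - 7m = -20, giving m = -4.

-4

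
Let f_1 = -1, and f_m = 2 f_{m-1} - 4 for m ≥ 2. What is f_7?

-316

f_2 = 2*(-1) - 4 = -6
f_3 = 2*(-6) - 4 = -16
f_4 = 2*(-16) - 4 = -36
f_5 = 2*(-36) - 4 = -76
f_6 = 2*(-76) - 4 = -156
f_7 = 2*(-156) - 4 = -316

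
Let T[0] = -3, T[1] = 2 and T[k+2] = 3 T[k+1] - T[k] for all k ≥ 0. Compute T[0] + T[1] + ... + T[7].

T[2] = 3*2 - (-3) = 9
T[3] = 3*9 - 2 = 25
T[4] = 3*25 - 9 = 66
T[5] = 3*66 - 25 = 173
T[6] = 3*173 - 66 = 453
T[7] = 3*453 - 173 = 1186
Sum = (-3) + 2 + 9 + 25 + 66 + 173 + 453 + 1186 = 1911

1911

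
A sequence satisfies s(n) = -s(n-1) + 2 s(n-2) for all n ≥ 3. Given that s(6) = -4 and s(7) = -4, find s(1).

-4

Rearranging, s(n-2) = (s(n) + s(n-1)) / 2.
s(5) = (-4 + (-4)) / 2 = -8/2 = -4
s(4) = (-4 + (-4)) / 2 = -8/2 = -4
s(3) = (-4 + (-4)) / 2 = -8/2 = -4
s(2) = (-4 + (-4)) / 2 = -8/2 = -4
s(1) = (-4 + (-4)) / 2 = -8/2 = -4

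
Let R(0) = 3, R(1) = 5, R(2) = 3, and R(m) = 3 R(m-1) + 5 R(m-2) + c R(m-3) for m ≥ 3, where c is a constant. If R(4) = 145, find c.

2

R(3) = 34 + 3c
R(4) = 117 + 14c
So 117 + 14c = 145, giving c = 2.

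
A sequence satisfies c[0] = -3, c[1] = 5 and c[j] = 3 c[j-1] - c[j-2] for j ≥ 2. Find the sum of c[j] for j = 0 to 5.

c[2] = 3*5 - (-3) = 18
c[3] = 3*18 - 5 = 49
c[4] = 3*49 - 18 = 129
c[5] = 3*129 - 49 = 338
Sum = (-3) + 5 + 18 + 49 + 129 + 338 = 536

536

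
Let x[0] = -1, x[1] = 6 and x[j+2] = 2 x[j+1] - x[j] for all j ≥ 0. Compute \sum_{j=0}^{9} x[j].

x[2] = 2(6) - (-1) = 13
x[3] = 2(13) - 6 = 20
x[4] = 2(20) - 13 = 27
x[5] = 2(27) - 20 = 34
x[6] = 2(34) - 27 = 41
x[7] = 2(41) - 34 = 48
x[8] = 2(48) - 41 = 55
x[9] = 2(55) - 48 = 62
Sum = (-1) + 6 + 13 + 20 + 27 + 34 + 41 + 48 + 55 + 62 = 305

305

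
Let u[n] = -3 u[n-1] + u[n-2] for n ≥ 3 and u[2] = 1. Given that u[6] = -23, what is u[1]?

4

Let u[1] = v.
u[3] = -3 + v
u[4] = 10 - 3v
u[5] = -33 + 10v
u[6] = 109 - 33v
So 109 - 33v = -23, giving v = 4.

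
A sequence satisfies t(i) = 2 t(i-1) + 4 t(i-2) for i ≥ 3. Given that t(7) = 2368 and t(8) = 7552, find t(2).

Rearranging, t(i-2) = (t(i) - 2 t(i-1)) / 4.
t(6) = (7552 - 2·2368) / 4 = 2816/4 = 704
t(5) = (2368 - 2·704) / 4 = 960/4 = 240
t(4) = (704 - 2·240) / 4 = 224/4 = 56
t(3) = (240 - 2·56) / 4 = 128/4 = 32
t(2) = (56 - 2·32) / 4 = -8/4 = -2

-2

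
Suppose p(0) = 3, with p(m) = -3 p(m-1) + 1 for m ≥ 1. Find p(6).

p(1) = -3*3 + 1 = -8
p(2) = -3*(-8) + 1 = 25
p(3) = -3*25 + 1 = -74
p(4) = -3*(-74) + 1 = 223
p(5) = -3*223 + 1 = -668
p(6) = -3*(-668) + 1 = 2005

2005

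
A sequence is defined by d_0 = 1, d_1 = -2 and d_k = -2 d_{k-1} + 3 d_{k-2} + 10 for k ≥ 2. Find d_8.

9041

d_2 = -2·(-2) + 3·1 + 10 = 17
d_3 = -2·17 + 3·(-2) + 10 = -30
d_4 = -2·(-30) + 3·17 + 10 = 121
d_5 = -2·121 + 3·(-30) + 10 = -322
d_6 = -2·(-322) + 3·121 + 10 = 1017
d_7 = -2·1017 + 3·(-322) + 10 = -2990
d_8 = -2·(-2990) + 3·1017 + 10 = 9041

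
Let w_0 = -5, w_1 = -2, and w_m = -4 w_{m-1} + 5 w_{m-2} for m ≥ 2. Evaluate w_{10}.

-4882817

w_2 = -4*(-2) + 5*(-5) = -17
w_3 = -4*(-17) + 5*(-2) = 58
w_4 = -4*58 + 5*(-17) = -317
w_5 = -4*(-317) + 5*58 = 1558
w_6 = -4*1558 + 5*(-317) = -7817
w_7 = -4*(-7817) + 5*1558 = 39058
w_8 = -4*39058 + 5*(-7817) = -195317
w_9 = -4*(-195317) + 5*39058 = 976558
w_{10} = -4*976558 + 5*(-195317) = -4882817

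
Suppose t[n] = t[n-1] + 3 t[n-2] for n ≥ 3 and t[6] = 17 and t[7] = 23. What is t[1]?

-1

Rearranging, t[n-2] = (t[n] - t[n-1]) / 3.
t[5] = (23 - 17) / 3 = 6/3 = 2
t[4] = (17 - 2) / 3 = 15/3 = 5
t[3] = (2 - 5) / 3 = -3/3 = -1
t[2] = (5 - (-1)) / 3 = 6/3 = 2
t[1] = (-1 - 2) / 3 = -3/3 = -1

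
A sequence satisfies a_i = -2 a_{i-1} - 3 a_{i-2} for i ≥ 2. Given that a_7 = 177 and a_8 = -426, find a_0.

-2

Rearranging, a_{i-2} = (a_i + 2 a_{i-1}) / -3.
a_6 = (-426 + 2*177) / -3 = -72/-3 = 24
a_5 = (177 + 2*24) / -3 = 225/-3 = -75
a_4 = (24 + 2*(-75)) / -3 = -126/-3 = 42
a_3 = (-75 + 2*42) / -3 = 9/-3 = -3
a_2 = (42 + 2*(-3)) / -3 = 36/-3 = -12
a_1 = (-3 + 2*(-12)) / -3 = -27/-3 = 9
a_0 = (-12 + 2*9) / -3 = 6/-3 = -2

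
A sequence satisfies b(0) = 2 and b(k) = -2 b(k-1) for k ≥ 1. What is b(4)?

b(1) = -2·2 = -4
b(2) = -2·(-4) = 8
b(3) = -2·8 = -16
b(4) = -2·(-16) = 32

32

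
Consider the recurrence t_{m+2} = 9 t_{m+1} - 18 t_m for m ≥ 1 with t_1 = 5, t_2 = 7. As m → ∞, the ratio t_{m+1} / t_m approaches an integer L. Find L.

6

The characteristic equation is r^2 - 9r + 18 = 0, which factors as (r - 6)(r - 3) = 0.
So the roots are 6 and 3. Since |6| > |3| and the coefficient of 6^m is non-zero, the ratio tends to 6.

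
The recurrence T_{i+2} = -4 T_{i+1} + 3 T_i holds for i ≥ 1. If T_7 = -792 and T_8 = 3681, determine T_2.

Rearranging, T_{i-2} = (T_i + 4 T_{i-1}) / 3.
T_6 = (3681 + 4*(-792)) / 3 = 513/3 = 171
T_5 = (-792 + 4*171) / 3 = -108/3 = -36
T_4 = (171 + 4*(-36)) / 3 = 27/3 = 9
T_3 = (-36 + 4*9) / 3 = 0/3 = 0
T_2 = (9 + 4*0) / 3 = 9/3 = 3

3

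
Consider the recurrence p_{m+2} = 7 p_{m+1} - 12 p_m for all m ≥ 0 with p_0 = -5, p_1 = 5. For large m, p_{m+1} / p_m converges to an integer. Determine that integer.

The characteristic equation is r^2 - 7r + 12 = 0, which factors as (r - 4)(r - 3) = 0.
So the roots are 4 and 3. Since |4| > |3| and the coefficient of 4^m is non-zero, the ratio tends to 4.

4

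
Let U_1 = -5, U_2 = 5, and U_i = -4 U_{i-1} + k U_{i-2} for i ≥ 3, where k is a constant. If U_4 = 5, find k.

-3

U_3 = -20 - 5k
U_4 = 80 + 25k
So 80 + 25k = 5, giving k = -3.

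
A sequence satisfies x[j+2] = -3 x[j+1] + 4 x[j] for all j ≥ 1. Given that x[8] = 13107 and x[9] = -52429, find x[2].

3

Rearranging, x[j-2] = (x[j] + 3 x[j-1]) / 4.
x[7] = (-52429 + 3(13107)) / 4 = -13108/4 = -3277
x[6] = (13107 + 3(-3277)) / 4 = 3276/4 = 819
x[5] = (-3277 + 3(819)) / 4 = -820/4 = -205
x[4] = (819 + 3(-205)) / 4 = 204/4 = 51
x[3] = (-205 + 3(51)) / 4 = -52/4 = -13
x[2] = (51 + 3(-13)) / 4 = 12/4 = 3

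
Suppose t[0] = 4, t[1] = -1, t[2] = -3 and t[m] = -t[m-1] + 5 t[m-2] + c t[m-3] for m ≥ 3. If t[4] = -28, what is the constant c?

t[3] = -2 + 4c
t[4] = -13 - 5c
So -13 - 5c = -28, giving c = 3.

3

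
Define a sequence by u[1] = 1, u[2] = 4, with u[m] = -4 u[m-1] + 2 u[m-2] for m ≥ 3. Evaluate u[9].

u[3] = -4(4) + 2(1) = -14
u[4] = -4(-14) + 2(4) = 64
u[5] = -4(64) + 2(-14) = -284
u[6] = -4(-284) + 2(64) = 1264
u[7] = -4(1264) + 2(-284) = -5624
u[8] = -4(-5624) + 2(1264) = 25024
u[9] = -4(25024) + 2(-5624) = -111344

-111344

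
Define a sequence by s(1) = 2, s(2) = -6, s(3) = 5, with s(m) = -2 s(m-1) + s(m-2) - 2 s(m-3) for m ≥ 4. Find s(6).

s(4) = -2(5) + (-6) - 2(2) = -20
s(5) = -2(-20) + 5 - 2(-6) = 57
s(6) = -2(57) + (-20) - 2(5) = -144

-144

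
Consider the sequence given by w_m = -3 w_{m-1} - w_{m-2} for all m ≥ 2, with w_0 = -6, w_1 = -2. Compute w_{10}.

w_2 = -3·(-2) - (-6) = 12
w_3 = -3·12 - (-2) = -34
w_4 = -3·(-34) - 12 = 90
w_5 = -3·90 - (-34) = -236
w_6 = -3·(-236) - 90 = 618
w_7 = -3·618 - (-236) = -1618
w_8 = -3·(-1618) - 618 = 4236
w_9 = -3·4236 - (-1618) = -11090
w_{10} = -3·(-11090) - 4236 = 29034

29034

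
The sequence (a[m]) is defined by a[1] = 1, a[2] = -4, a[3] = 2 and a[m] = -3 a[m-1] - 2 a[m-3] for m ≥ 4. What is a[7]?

316

a[4] = -3(2) - 2(1) = -8
a[5] = -3(-8) - 2(-4) = 32
a[6] = -3(32) - 2(2) = -100
a[7] = -3(-100) - 2(-8) = 316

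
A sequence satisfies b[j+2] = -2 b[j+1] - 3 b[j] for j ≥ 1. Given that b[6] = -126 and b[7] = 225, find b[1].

Rearranging, b[j-2] = (b[j] + 2 b[j-1]) / -3.
b[5] = (225 + 2*(-126)) / -3 = -27/-3 = 9
b[4] = (-126 + 2*9) / -3 = -108/-3 = 36
b[3] = (9 + 2*36) / -3 = 81/-3 = -27
b[2] = (36 + 2*(-27)) / -3 = -18/-3 = 6
b[1] = (-27 + 2*6) / -3 = -15/-3 = 5

5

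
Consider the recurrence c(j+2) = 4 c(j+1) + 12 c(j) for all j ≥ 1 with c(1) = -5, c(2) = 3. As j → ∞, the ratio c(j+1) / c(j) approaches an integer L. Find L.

The characteristic equation is r^2 - 4r - 12 = 0, which factors as (r - 6)(r + 2) = 0.
So the roots are 6 and -2. Since |6| > |-2| and the coefficient of 6^j is non-zero, the ratio tends to 6.

6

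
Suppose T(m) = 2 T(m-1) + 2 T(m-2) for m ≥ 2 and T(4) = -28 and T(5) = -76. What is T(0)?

Rearranging, T(m-2) = (T(m) - 2 T(m-1)) / 2.
T(3) = (-76 - 2*(-28)) / 2 = -20/2 = -10
T(2) = (-28 - 2*(-10)) / 2 = -8/2 = -4
T(1) = (-10 - 2*(-4)) / 2 = -2/2 = -1
T(0) = (-4 - 2*(-1)) / 2 = -2/2 = -1

-1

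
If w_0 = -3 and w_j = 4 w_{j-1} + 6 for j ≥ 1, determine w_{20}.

The fixed point is 6/(1 - 4) = -2, so w_j + 2 = 4(w_{j-1} + 2).
Hence w_j = -1·4^j - 2.
w_{20} = -1·4^{20} - 2 = -1·1099511627776 - 2 = -1099511627778.

-1099511627778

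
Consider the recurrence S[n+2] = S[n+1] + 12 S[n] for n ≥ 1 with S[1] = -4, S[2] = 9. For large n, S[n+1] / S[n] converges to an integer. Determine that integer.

The characteristic equation is r^2 - r - 12 = 0, which factors as (r - 4)(r + 3) = 0.
So the roots are 4 and -3. Since |4| > |-3| and the coefficient of 4^n is non-zero, the ratio tends to 4.

4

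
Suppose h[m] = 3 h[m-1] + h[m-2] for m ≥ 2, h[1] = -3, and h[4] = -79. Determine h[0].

Let h[0] = v.
h[2] = -9 + v
h[3] = -30 + 3v
h[4] = -99 + 10v
So -99 + 10v = -79, giving v = 2.

2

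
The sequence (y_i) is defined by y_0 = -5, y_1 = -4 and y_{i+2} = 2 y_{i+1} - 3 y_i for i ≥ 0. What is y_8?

y_2 = 2·(-4) - 3·(-5) = 7
y_3 = 2·7 - 3·(-4) = 26
y_4 = 2·26 - 3·7 = 31
y_5 = 2·31 - 3·26 = -16
y_6 = 2·(-16) - 3·31 = -125
y_7 = 2·(-125) - 3·(-16) = -202
y_8 = 2·(-202) - 3·(-125) = -29

-29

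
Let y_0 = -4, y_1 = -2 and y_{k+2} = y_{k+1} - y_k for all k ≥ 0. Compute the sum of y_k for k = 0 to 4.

2

y_2 = (-2) - (-4) = 2
y_3 = 2 - (-2) = 4
y_4 = 4 - 2 = 2
Sum = (-4) + (-2) + 2 + 4 + 2 = 2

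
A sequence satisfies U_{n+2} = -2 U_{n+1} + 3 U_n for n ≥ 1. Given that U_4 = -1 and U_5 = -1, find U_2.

Rearranging, U_{n-2} = (U_n + 2 U_{n-1}) / 3.
U_3 = (-1 + 2(-1)) / 3 = -3/3 = -1
U_2 = (-1 + 2(-1)) / 3 = -3/3 = -1

-1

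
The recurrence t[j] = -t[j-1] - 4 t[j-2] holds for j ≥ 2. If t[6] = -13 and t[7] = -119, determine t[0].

Rearranging, t[j-2] = (t[j] + t[j-1]) / -4.
t[5] = (-119 + (-13)) / -4 = -132/-4 = 33
t[4] = (-13 + 33) / -4 = 20/-4 = -5
t[3] = (33 + (-5)) / -4 = 28/-4 = -7
t[2] = (-5 + (-7)) / -4 = -12/-4 = 3
t[1] = (-7 + 3) / -4 = -4/-4 = 1
t[0] = (3 + 1) / -4 = 4/-4 = -1

-1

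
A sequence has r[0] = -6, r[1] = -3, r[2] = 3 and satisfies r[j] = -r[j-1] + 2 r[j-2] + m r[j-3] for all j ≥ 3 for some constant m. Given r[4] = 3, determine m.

r[3] = -9 - 6m
r[4] = 15 + 3m
So 15 + 3m = 3, giving m = -4.

-4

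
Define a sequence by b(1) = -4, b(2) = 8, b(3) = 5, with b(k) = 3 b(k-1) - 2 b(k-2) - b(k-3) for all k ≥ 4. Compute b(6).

-38

b(4) = 3*5 - 2*8 - (-4) = 3
b(5) = 3*3 - 2*5 - 8 = -9
b(6) = 3*(-9) - 2*3 - 5 = -38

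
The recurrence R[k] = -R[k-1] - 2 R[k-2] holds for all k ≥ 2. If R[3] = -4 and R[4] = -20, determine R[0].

Rearranging, R[k-2] = (R[k] + R[k-1]) / -2.
R[2] = (-20 + (-4)) / -2 = -24/-2 = 12
R[1] = (-4 + 12) / -2 = 8/-2 = -4
R[0] = (12 + (-4)) / -2 = 8/-2 = -4

-4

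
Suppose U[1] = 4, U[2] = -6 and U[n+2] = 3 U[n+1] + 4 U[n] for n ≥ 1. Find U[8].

U[3] = 3*(-6) + 4*4 = -2
U[4] = 3*(-2) + 4*(-6) = -30
U[5] = 3*(-30) + 4*(-2) = -98
U[6] = 3*(-98) + 4*(-30) = -414
U[7] = 3*(-414) + 4*(-98) = -1634
U[8] = 3*(-1634) + 4*(-414) = -6558

-6558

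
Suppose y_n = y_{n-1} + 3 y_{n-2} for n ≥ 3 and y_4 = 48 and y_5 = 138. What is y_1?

Rearranging, y_{n-2} = (y_n - y_{n-1}) / 3.
y_3 = (138 - 48) / 3 = 90/3 = 30
y_2 = (48 - 30) / 3 = 18/3 = 6
y_1 = (30 - 6) / 3 = 24/3 = 8

8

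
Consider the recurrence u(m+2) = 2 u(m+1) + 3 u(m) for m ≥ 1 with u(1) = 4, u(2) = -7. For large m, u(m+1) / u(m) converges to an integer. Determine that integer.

The characteristic equation is r^2 - 2r - 3 = 0, which factors as (r - 3)(r + 1) = 0.
So the roots are 3 and -1. Since |3| > |-1| and the coefficient of 3^m is non-zero, the ratio tends to 3.

3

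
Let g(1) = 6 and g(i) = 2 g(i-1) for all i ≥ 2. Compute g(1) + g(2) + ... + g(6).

g(2) = 2*6 = 12
g(3) = 2*12 = 24
g(4) = 2*24 = 48
g(5) = 2*48 = 96
g(6) = 2*96 = 192
Sum = 6 + 12 + 24 + 48 + 96 + 192 = 378

378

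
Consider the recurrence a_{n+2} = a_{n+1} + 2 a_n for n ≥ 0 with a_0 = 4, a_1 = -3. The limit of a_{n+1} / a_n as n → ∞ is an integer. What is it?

The characteristic equation is r^2 - r - 2 = 0, which factors as (r - 2)(r + 1) = 0.
So the roots are 2 and -1. Since |2| > |-1| and the coefficient of 2^n is non-zero, the ratio tends to 2.

2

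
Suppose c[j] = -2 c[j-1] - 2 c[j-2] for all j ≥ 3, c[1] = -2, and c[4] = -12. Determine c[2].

-2

Let c[2] = x.
c[3] = 4 - 2x
c[4] = -8 + 2x
So -8 + 2x = -12, giving x = -2.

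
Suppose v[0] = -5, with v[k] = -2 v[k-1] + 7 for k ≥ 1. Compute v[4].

-115

v[1] = -2(-5) + 7 = 17
v[2] = -2(17) + 7 = -27
v[3] = -2(-27) + 7 = 61
v[4] = -2(61) + 7 = -115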